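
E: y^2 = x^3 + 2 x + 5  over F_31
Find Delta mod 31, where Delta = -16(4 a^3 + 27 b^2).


4 a^3 + 27 b^2 = 4*2^3 + 27*5^2 = 32 + 675 = 707
Delta = -16 * (707) = -11312
Delta mod 31 = 3

Delta = 3 (mod 31)


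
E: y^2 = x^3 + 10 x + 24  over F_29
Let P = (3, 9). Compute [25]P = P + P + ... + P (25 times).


k = 25 = 11001_2 (binary, LSB first: 10011)
Double-and-add from P = (3, 9):
  bit 0 = 1: acc = O + (3, 9) = (3, 9)
  bit 1 = 0: acc unchanged = (3, 9)
  bit 2 = 0: acc unchanged = (3, 9)
  bit 3 = 1: acc = (3, 9) + (27, 5) = (24, 9)
  bit 4 = 1: acc = (24, 9) + (10, 15) = (23, 3)

25P = (23, 3)


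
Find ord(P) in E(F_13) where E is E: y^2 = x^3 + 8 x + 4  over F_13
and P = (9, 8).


Compute successive multiples of P until we hit O:
  1P = (9, 8)
  2P = (4, 3)
  3P = (1, 0)
  4P = (4, 10)
  5P = (9, 5)
  6P = O

ord(P) = 6


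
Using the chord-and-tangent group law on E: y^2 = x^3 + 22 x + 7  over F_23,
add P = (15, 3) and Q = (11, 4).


P != Q, so use the chord formula.
s = (y2 - y1) / (x2 - x1) = (1) / (19) mod 23 = 17
x3 = s^2 - x1 - x2 mod 23 = 17^2 - 15 - 11 = 10
y3 = s (x1 - x3) - y1 mod 23 = 17 * (15 - 10) - 3 = 13

P + Q = (10, 13)


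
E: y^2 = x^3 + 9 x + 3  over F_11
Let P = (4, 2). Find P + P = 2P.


Doubling: s = (3 x1^2 + a) / (2 y1)
s = (3*4^2 + 9) / (2*2) mod 11 = 6
x3 = s^2 - 2 x1 mod 11 = 6^2 - 2*4 = 6
y3 = s (x1 - x3) - y1 mod 11 = 6 * (4 - 6) - 2 = 8

2P = (6, 8)


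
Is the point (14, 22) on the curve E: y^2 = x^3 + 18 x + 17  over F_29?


Check whether y^2 = x^3 + 18 x + 17 (mod 29) for (x, y) = (14, 22).
LHS: y^2 = 22^2 mod 29 = 20
RHS: x^3 + 18 x + 17 = 14^3 + 18*14 + 17 mod 29 = 26
LHS != RHS

No, not on the curve


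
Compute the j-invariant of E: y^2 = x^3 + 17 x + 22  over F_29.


Delta = -16(4 a^3 + 27 b^2) mod 29 = 17
-1728 * (4 a)^3 = -1728 * (4*17)^3 mod 29 = 23
j = 23 * 17^(-1) mod 29 = 15

j = 15 (mod 29)


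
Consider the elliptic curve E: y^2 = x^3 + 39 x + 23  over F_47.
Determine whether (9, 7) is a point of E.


Check whether y^2 = x^3 + 39 x + 23 (mod 47) for (x, y) = (9, 7).
LHS: y^2 = 7^2 mod 47 = 2
RHS: x^3 + 39 x + 23 = 9^3 + 39*9 + 23 mod 47 = 22
LHS != RHS

No, not on the curve


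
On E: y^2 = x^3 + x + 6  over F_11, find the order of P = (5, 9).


Compute successive multiples of P until we hit O:
  1P = (5, 9)
  2P = (10, 9)
  3P = (7, 2)
  4P = (3, 6)
  5P = (8, 3)
  6P = (2, 7)
  7P = (2, 4)
  8P = (8, 8)
  ... (continuing to 13P)
  13P = O

ord(P) = 13


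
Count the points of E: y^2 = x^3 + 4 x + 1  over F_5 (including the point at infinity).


For each x in F_5, count y with y^2 = x^3 + 4 x + 1 mod 5:
  x = 0: RHS = 1, y in [1, 4]  -> 2 point(s)
  x = 1: RHS = 1, y in [1, 4]  -> 2 point(s)
  x = 3: RHS = 0, y in [0]  -> 1 point(s)
  x = 4: RHS = 1, y in [1, 4]  -> 2 point(s)
Affine points: 7. Add the point at infinity: total = 8.

#E(F_5) = 8


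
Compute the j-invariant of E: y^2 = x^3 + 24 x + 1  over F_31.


Delta = -16(4 a^3 + 27 b^2) mod 31 = 6
-1728 * (4 a)^3 = -1728 * (4*24)^3 mod 31 = 30
j = 30 * 6^(-1) mod 31 = 5

j = 5 (mod 31)


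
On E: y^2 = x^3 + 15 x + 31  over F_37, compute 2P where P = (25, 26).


Doubling: s = (3 x1^2 + a) / (2 y1)
s = (3*25^2 + 15) / (2*26) mod 37 = 15
x3 = s^2 - 2 x1 mod 37 = 15^2 - 2*25 = 27
y3 = s (x1 - x3) - y1 mod 37 = 15 * (25 - 27) - 26 = 18

2P = (27, 18)


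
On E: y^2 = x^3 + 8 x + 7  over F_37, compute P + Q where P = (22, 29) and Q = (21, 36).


P != Q, so use the chord formula.
s = (y2 - y1) / (x2 - x1) = (7) / (36) mod 37 = 30
x3 = s^2 - x1 - x2 mod 37 = 30^2 - 22 - 21 = 6
y3 = s (x1 - x3) - y1 mod 37 = 30 * (22 - 6) - 29 = 7

P + Q = (6, 7)


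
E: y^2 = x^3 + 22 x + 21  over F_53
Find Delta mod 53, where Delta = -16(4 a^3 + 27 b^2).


4 a^3 + 27 b^2 = 4*22^3 + 27*21^2 = 42592 + 11907 = 54499
Delta = -16 * (54499) = -871984
Delta mod 53 = 25

Delta = 25 (mod 53)


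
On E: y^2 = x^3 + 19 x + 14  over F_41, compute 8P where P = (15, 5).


k = 8 = 1000_2 (binary, LSB first: 0001)
Double-and-add from P = (15, 5):
  bit 0 = 0: acc unchanged = O
  bit 1 = 0: acc unchanged = O
  bit 2 = 0: acc unchanged = O
  bit 3 = 1: acc = O + (13, 11) = (13, 11)

8P = (13, 11)


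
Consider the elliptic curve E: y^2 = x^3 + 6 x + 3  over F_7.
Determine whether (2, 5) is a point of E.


Check whether y^2 = x^3 + 6 x + 3 (mod 7) for (x, y) = (2, 5).
LHS: y^2 = 5^2 mod 7 = 4
RHS: x^3 + 6 x + 3 = 2^3 + 6*2 + 3 mod 7 = 2
LHS != RHS

No, not on the curve


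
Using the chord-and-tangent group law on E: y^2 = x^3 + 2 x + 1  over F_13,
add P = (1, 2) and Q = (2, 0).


P != Q, so use the chord formula.
s = (y2 - y1) / (x2 - x1) = (11) / (1) mod 13 = 11
x3 = s^2 - x1 - x2 mod 13 = 11^2 - 1 - 2 = 1
y3 = s (x1 - x3) - y1 mod 13 = 11 * (1 - 1) - 2 = 11

P + Q = (1, 11)


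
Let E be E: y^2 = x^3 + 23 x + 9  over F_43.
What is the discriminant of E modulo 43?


4 a^3 + 27 b^2 = 4*23^3 + 27*9^2 = 48668 + 2187 = 50855
Delta = -16 * (50855) = -813680
Delta mod 43 = 9

Delta = 9 (mod 43)


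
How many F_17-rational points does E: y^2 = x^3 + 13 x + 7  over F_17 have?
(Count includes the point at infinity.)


For each x in F_17, count y with y^2 = x^3 + 13 x + 7 mod 17:
  x = 1: RHS = 4, y in [2, 15]  -> 2 point(s)
  x = 4: RHS = 4, y in [2, 15]  -> 2 point(s)
  x = 7: RHS = 16, y in [4, 13]  -> 2 point(s)
  x = 10: RHS = 15, y in [7, 10]  -> 2 point(s)
  x = 11: RHS = 2, y in [6, 11]  -> 2 point(s)
  x = 12: RHS = 4, y in [2, 15]  -> 2 point(s)
  x = 14: RHS = 9, y in [3, 14]  -> 2 point(s)
Affine points: 14. Add the point at infinity: total = 15.

#E(F_17) = 15


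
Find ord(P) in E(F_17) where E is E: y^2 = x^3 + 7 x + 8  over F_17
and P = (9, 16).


Compute successive multiples of P until we hit O:
  1P = (9, 16)
  2P = (1, 4)
  3P = (5, 7)
  4P = (7, 14)
  5P = (2, 8)
  6P = (8, 7)
  7P = (13, 16)
  8P = (12, 1)
  ... (continuing to 22P)
  22P = O

ord(P) = 22


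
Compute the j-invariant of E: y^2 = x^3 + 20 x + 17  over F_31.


Delta = -16(4 a^3 + 27 b^2) mod 31 = 16
-1728 * (4 a)^3 = -1728 * (4*20)^3 mod 31 = 1
j = 1 * 16^(-1) mod 31 = 2

j = 2 (mod 31)


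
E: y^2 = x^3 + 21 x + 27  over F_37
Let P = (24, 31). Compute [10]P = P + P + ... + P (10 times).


k = 10 = 1010_2 (binary, LSB first: 0101)
Double-and-add from P = (24, 31):
  bit 0 = 0: acc unchanged = O
  bit 1 = 1: acc = O + (1, 30) = (1, 30)
  bit 2 = 0: acc unchanged = (1, 30)
  bit 3 = 1: acc = (1, 30) + (10, 4) = (1, 7)

10P = (1, 7)


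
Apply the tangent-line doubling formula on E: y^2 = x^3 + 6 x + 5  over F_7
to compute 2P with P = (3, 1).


Doubling: s = (3 x1^2 + a) / (2 y1)
s = (3*3^2 + 6) / (2*1) mod 7 = 6
x3 = s^2 - 2 x1 mod 7 = 6^2 - 2*3 = 2
y3 = s (x1 - x3) - y1 mod 7 = 6 * (3 - 2) - 1 = 5

2P = (2, 5)


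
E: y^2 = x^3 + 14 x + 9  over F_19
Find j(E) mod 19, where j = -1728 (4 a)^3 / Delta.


Delta = -16(4 a^3 + 27 b^2) mod 19 = 7
-1728 * (4 a)^3 = -1728 * (4*14)^3 mod 19 = 18
j = 18 * 7^(-1) mod 19 = 8

j = 8 (mod 19)


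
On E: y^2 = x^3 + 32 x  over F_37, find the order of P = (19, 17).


Compute successive multiples of P until we hit O:
  1P = (19, 17)
  2P = (10, 5)
  3P = (18, 9)
  4P = (27, 30)
  5P = (0, 0)
  6P = (27, 7)
  7P = (18, 28)
  8P = (10, 32)
  ... (continuing to 10P)
  10P = O

ord(P) = 10


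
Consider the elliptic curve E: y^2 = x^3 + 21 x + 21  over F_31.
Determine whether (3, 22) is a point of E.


Check whether y^2 = x^3 + 21 x + 21 (mod 31) for (x, y) = (3, 22).
LHS: y^2 = 22^2 mod 31 = 19
RHS: x^3 + 21 x + 21 = 3^3 + 21*3 + 21 mod 31 = 18
LHS != RHS

No, not on the curve


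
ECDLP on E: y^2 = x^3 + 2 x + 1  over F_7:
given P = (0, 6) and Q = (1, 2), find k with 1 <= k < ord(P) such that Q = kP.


Enumerate multiples of P until we hit Q = (1, 2):
  1P = (0, 6)
  2P = (1, 2)
Match found at i = 2.

k = 2


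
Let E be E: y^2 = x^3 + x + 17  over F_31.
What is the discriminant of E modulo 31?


4 a^3 + 27 b^2 = 4*1^3 + 27*17^2 = 4 + 7803 = 7807
Delta = -16 * (7807) = -124912
Delta mod 31 = 18

Delta = 18 (mod 31)


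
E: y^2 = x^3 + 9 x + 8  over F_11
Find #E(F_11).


For each x in F_11, count y with y^2 = x^3 + 9 x + 8 mod 11:
  x = 2: RHS = 1, y in [1, 10]  -> 2 point(s)
  x = 4: RHS = 9, y in [3, 8]  -> 2 point(s)
  x = 6: RHS = 3, y in [5, 6]  -> 2 point(s)
  x = 8: RHS = 9, y in [3, 8]  -> 2 point(s)
  x = 9: RHS = 4, y in [2, 9]  -> 2 point(s)
  x = 10: RHS = 9, y in [3, 8]  -> 2 point(s)
Affine points: 12. Add the point at infinity: total = 13.

#E(F_11) = 13


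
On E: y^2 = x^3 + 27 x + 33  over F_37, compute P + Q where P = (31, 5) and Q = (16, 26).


P != Q, so use the chord formula.
s = (y2 - y1) / (x2 - x1) = (21) / (22) mod 37 = 6
x3 = s^2 - x1 - x2 mod 37 = 6^2 - 31 - 16 = 26
y3 = s (x1 - x3) - y1 mod 37 = 6 * (31 - 26) - 5 = 25

P + Q = (26, 25)


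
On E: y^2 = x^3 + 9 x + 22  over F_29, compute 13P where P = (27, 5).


k = 13 = 1101_2 (binary, LSB first: 1011)
Double-and-add from P = (27, 5):
  bit 0 = 1: acc = O + (27, 5) = (27, 5)
  bit 1 = 0: acc unchanged = (27, 5)
  bit 2 = 1: acc = (27, 5) + (23, 19) = (13, 4)
  bit 3 = 1: acc = (13, 4) + (7, 15) = (18, 10)

13P = (18, 10)


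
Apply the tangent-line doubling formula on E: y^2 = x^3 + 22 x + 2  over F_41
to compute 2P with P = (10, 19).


Doubling: s = (3 x1^2 + a) / (2 y1)
s = (3*10^2 + 22) / (2*19) mod 41 = 2
x3 = s^2 - 2 x1 mod 41 = 2^2 - 2*10 = 25
y3 = s (x1 - x3) - y1 mod 41 = 2 * (10 - 25) - 19 = 33

2P = (25, 33)


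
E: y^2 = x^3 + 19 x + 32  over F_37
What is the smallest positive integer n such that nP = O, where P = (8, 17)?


Compute successive multiples of P until we hit O:
  1P = (8, 17)
  2P = (18, 8)
  3P = (7, 8)
  4P = (29, 16)
  5P = (12, 29)
  6P = (26, 3)
  7P = (10, 1)
  8P = (9, 28)
  ... (continuing to 18P)
  18P = O

ord(P) = 18


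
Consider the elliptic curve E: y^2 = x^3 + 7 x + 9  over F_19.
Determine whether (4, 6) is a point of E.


Check whether y^2 = x^3 + 7 x + 9 (mod 19) for (x, y) = (4, 6).
LHS: y^2 = 6^2 mod 19 = 17
RHS: x^3 + 7 x + 9 = 4^3 + 7*4 + 9 mod 19 = 6
LHS != RHS

No, not on the curve


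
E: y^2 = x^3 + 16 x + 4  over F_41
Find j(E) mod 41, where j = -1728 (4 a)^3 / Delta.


Delta = -16(4 a^3 + 27 b^2) mod 41 = 27
-1728 * (4 a)^3 = -1728 * (4*16)^3 mod 41 = 19
j = 19 * 27^(-1) mod 41 = 25

j = 25 (mod 41)


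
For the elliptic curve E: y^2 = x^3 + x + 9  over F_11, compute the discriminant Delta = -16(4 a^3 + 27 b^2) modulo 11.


4 a^3 + 27 b^2 = 4*1^3 + 27*9^2 = 4 + 2187 = 2191
Delta = -16 * (2191) = -35056
Delta mod 11 = 1

Delta = 1 (mod 11)


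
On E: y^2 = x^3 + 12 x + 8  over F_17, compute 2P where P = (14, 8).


Doubling: s = (3 x1^2 + a) / (2 y1)
s = (3*14^2 + 12) / (2*8) mod 17 = 12
x3 = s^2 - 2 x1 mod 17 = 12^2 - 2*14 = 14
y3 = s (x1 - x3) - y1 mod 17 = 12 * (14 - 14) - 8 = 9

2P = (14, 9)


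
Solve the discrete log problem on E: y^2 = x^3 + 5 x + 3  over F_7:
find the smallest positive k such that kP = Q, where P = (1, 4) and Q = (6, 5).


Enumerate multiples of P until we hit Q = (6, 5):
  1P = (1, 4)
  2P = (6, 5)
Match found at i = 2.

k = 2


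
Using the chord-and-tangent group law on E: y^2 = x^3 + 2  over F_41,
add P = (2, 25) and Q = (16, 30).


P != Q, so use the chord formula.
s = (y2 - y1) / (x2 - x1) = (5) / (14) mod 41 = 15
x3 = s^2 - x1 - x2 mod 41 = 15^2 - 2 - 16 = 2
y3 = s (x1 - x3) - y1 mod 41 = 15 * (2 - 2) - 25 = 16

P + Q = (2, 16)


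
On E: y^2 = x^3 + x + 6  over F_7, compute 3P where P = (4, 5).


k = 3 = 11_2 (binary, LSB first: 11)
Double-and-add from P = (4, 5):
  bit 0 = 1: acc = O + (4, 5) = (4, 5)
  bit 1 = 1: acc = (4, 5) + (6, 2) = (1, 1)

3P = (1, 1)


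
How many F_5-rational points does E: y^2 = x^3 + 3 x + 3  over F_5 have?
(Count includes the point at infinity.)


For each x in F_5, count y with y^2 = x^3 + 3 x + 3 mod 5:
  x = 3: RHS = 4, y in [2, 3]  -> 2 point(s)
  x = 4: RHS = 4, y in [2, 3]  -> 2 point(s)
Affine points: 4. Add the point at infinity: total = 5.

#E(F_5) = 5


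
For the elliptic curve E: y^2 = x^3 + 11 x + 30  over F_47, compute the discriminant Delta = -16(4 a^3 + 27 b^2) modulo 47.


4 a^3 + 27 b^2 = 4*11^3 + 27*30^2 = 5324 + 24300 = 29624
Delta = -16 * (29624) = -473984
Delta mod 47 = 11

Delta = 11 (mod 47)


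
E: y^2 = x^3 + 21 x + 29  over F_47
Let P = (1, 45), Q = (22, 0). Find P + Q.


P != Q, so use the chord formula.
s = (y2 - y1) / (x2 - x1) = (2) / (21) mod 47 = 18
x3 = s^2 - x1 - x2 mod 47 = 18^2 - 1 - 22 = 19
y3 = s (x1 - x3) - y1 mod 47 = 18 * (1 - 19) - 45 = 7

P + Q = (19, 7)


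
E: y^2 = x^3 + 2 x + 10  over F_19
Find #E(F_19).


For each x in F_19, count y with y^2 = x^3 + 2 x + 10 mod 19:
  x = 3: RHS = 5, y in [9, 10]  -> 2 point(s)
  x = 4: RHS = 6, y in [5, 14]  -> 2 point(s)
  x = 7: RHS = 6, y in [5, 14]  -> 2 point(s)
  x = 8: RHS = 6, y in [5, 14]  -> 2 point(s)
  x = 9: RHS = 16, y in [4, 15]  -> 2 point(s)
  x = 10: RHS = 4, y in [2, 17]  -> 2 point(s)
  x = 17: RHS = 17, y in [6, 13]  -> 2 point(s)
  x = 18: RHS = 7, y in [8, 11]  -> 2 point(s)
Affine points: 16. Add the point at infinity: total = 17.

#E(F_19) = 17


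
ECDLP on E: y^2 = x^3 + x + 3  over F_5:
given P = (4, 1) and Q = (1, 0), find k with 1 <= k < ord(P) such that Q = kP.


Enumerate multiples of P until we hit Q = (1, 0):
  1P = (4, 1)
  2P = (1, 0)
Match found at i = 2.

k = 2


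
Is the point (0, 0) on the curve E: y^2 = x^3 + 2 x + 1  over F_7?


Check whether y^2 = x^3 + 2 x + 1 (mod 7) for (x, y) = (0, 0).
LHS: y^2 = 0^2 mod 7 = 0
RHS: x^3 + 2 x + 1 = 0^3 + 2*0 + 1 mod 7 = 1
LHS != RHS

No, not on the curve


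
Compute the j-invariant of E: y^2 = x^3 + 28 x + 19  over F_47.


Delta = -16(4 a^3 + 27 b^2) mod 47 = 37
-1728 * (4 a)^3 = -1728 * (4*28)^3 mod 47 = 44
j = 44 * 37^(-1) mod 47 = 5

j = 5 (mod 47)


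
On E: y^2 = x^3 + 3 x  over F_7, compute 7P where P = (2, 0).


k = 7 = 111_2 (binary, LSB first: 111)
Double-and-add from P = (2, 0):
  bit 0 = 1: acc = O + (2, 0) = (2, 0)
  bit 1 = 1: acc = (2, 0) + O = (2, 0)
  bit 2 = 1: acc = (2, 0) + O = (2, 0)

7P = (2, 0)


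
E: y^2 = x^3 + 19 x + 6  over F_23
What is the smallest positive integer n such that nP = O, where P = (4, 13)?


Compute successive multiples of P until we hit O:
  1P = (4, 13)
  2P = (18, 4)
  3P = (2, 12)
  4P = (0, 12)
  5P = (9, 3)
  6P = (14, 7)
  7P = (21, 11)
  8P = (16, 6)
  ... (continuing to 30P)
  30P = O

ord(P) = 30


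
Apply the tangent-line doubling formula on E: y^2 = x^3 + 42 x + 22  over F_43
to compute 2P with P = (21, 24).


Doubling: s = (3 x1^2 + a) / (2 y1)
s = (3*21^2 + 42) / (2*24) mod 43 = 15
x3 = s^2 - 2 x1 mod 43 = 15^2 - 2*21 = 11
y3 = s (x1 - x3) - y1 mod 43 = 15 * (21 - 11) - 24 = 40

2P = (11, 40)


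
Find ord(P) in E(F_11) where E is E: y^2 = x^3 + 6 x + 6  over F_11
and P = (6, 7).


Compute successive multiples of P until we hit O:
  1P = (6, 7)
  2P = (2, 2)
  3P = (8, 7)
  4P = (8, 4)
  5P = (2, 9)
  6P = (6, 4)
  7P = O

ord(P) = 7


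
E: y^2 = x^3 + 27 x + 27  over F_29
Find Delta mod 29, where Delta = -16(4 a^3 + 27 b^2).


4 a^3 + 27 b^2 = 4*27^3 + 27*27^2 = 78732 + 19683 = 98415
Delta = -16 * (98415) = -1574640
Delta mod 29 = 2

Delta = 2 (mod 29)


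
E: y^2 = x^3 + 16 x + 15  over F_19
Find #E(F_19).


For each x in F_19, count y with y^2 = x^3 + 16 x + 15 mod 19:
  x = 2: RHS = 17, y in [6, 13]  -> 2 point(s)
  x = 5: RHS = 11, y in [7, 12]  -> 2 point(s)
  x = 6: RHS = 4, y in [2, 17]  -> 2 point(s)
  x = 8: RHS = 9, y in [3, 16]  -> 2 point(s)
  x = 10: RHS = 16, y in [4, 15]  -> 2 point(s)
  x = 12: RHS = 16, y in [4, 15]  -> 2 point(s)
  x = 13: RHS = 7, y in [8, 11]  -> 2 point(s)
  x = 14: RHS = 0, y in [0]  -> 1 point(s)
  x = 15: RHS = 1, y in [1, 18]  -> 2 point(s)
  x = 16: RHS = 16, y in [4, 15]  -> 2 point(s)
  x = 18: RHS = 17, y in [6, 13]  -> 2 point(s)
Affine points: 21. Add the point at infinity: total = 22.

#E(F_19) = 22


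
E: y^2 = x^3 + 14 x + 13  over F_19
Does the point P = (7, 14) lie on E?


Check whether y^2 = x^3 + 14 x + 13 (mod 19) for (x, y) = (7, 14).
LHS: y^2 = 14^2 mod 19 = 6
RHS: x^3 + 14 x + 13 = 7^3 + 14*7 + 13 mod 19 = 17
LHS != RHS

No, not on the curve


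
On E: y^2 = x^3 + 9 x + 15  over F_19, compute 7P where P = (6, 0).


k = 7 = 111_2 (binary, LSB first: 111)
Double-and-add from P = (6, 0):
  bit 0 = 1: acc = O + (6, 0) = (6, 0)
  bit 1 = 1: acc = (6, 0) + O = (6, 0)
  bit 2 = 1: acc = (6, 0) + O = (6, 0)

7P = (6, 0)


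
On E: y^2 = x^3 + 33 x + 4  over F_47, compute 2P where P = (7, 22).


Doubling: s = (3 x1^2 + a) / (2 y1)
s = (3*7^2 + 33) / (2*22) mod 47 = 34
x3 = s^2 - 2 x1 mod 47 = 34^2 - 2*7 = 14
y3 = s (x1 - x3) - y1 mod 47 = 34 * (7 - 14) - 22 = 22

2P = (14, 22)


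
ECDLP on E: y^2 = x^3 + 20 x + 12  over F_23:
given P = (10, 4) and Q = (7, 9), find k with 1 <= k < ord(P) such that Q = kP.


Enumerate multiples of P until we hit Q = (7, 9):
  1P = (10, 4)
  2P = (16, 9)
  3P = (6, 7)
  4P = (9, 1)
  5P = (13, 10)
  6P = (4, 8)
  7P = (12, 5)
  8P = (7, 9)
Match found at i = 8.

k = 8


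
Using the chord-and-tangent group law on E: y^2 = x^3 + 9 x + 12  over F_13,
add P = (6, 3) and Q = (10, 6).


P != Q, so use the chord formula.
s = (y2 - y1) / (x2 - x1) = (3) / (4) mod 13 = 4
x3 = s^2 - x1 - x2 mod 13 = 4^2 - 6 - 10 = 0
y3 = s (x1 - x3) - y1 mod 13 = 4 * (6 - 0) - 3 = 8

P + Q = (0, 8)


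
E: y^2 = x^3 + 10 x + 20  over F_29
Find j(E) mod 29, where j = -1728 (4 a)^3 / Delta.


Delta = -16(4 a^3 + 27 b^2) mod 29 = 14
-1728 * (4 a)^3 = -1728 * (4*10)^3 mod 29 = 22
j = 22 * 14^(-1) mod 29 = 14

j = 14 (mod 29)


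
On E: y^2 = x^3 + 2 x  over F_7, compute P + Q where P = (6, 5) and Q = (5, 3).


P != Q, so use the chord formula.
s = (y2 - y1) / (x2 - x1) = (5) / (6) mod 7 = 2
x3 = s^2 - x1 - x2 mod 7 = 2^2 - 6 - 5 = 0
y3 = s (x1 - x3) - y1 mod 7 = 2 * (6 - 0) - 5 = 0

P + Q = (0, 0)


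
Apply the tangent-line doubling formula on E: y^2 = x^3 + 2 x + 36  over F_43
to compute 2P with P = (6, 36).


Doubling: s = (3 x1^2 + a) / (2 y1)
s = (3*6^2 + 2) / (2*36) mod 43 = 29
x3 = s^2 - 2 x1 mod 43 = 29^2 - 2*6 = 12
y3 = s (x1 - x3) - y1 mod 43 = 29 * (6 - 12) - 36 = 5

2P = (12, 5)


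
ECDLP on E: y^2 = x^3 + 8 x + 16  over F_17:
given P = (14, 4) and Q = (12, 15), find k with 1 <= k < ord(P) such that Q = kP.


Enumerate multiples of P until we hit Q = (12, 15):
  1P = (14, 4)
  2P = (10, 5)
  3P = (9, 16)
  4P = (12, 15)
Match found at i = 4.

k = 4


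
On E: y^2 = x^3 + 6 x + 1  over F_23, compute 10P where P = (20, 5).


k = 10 = 1010_2 (binary, LSB first: 0101)
Double-and-add from P = (20, 5):
  bit 0 = 0: acc unchanged = O
  bit 1 = 1: acc = O + (7, 8) = (7, 8)
  bit 2 = 0: acc unchanged = (7, 8)
  bit 3 = 1: acc = (7, 8) + (9, 5) = (15, 4)

10P = (15, 4)


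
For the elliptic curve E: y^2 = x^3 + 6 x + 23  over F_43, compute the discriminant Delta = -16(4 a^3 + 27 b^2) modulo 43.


4 a^3 + 27 b^2 = 4*6^3 + 27*23^2 = 864 + 14283 = 15147
Delta = -16 * (15147) = -242352
Delta mod 43 = 39

Delta = 39 (mod 43)


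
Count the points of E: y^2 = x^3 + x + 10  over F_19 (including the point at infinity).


For each x in F_19, count y with y^2 = x^3 + 1 x + 10 mod 19:
  x = 2: RHS = 1, y in [1, 18]  -> 2 point(s)
  x = 5: RHS = 7, y in [8, 11]  -> 2 point(s)
  x = 6: RHS = 4, y in [2, 17]  -> 2 point(s)
  x = 8: RHS = 17, y in [6, 13]  -> 2 point(s)
  x = 9: RHS = 7, y in [8, 11]  -> 2 point(s)
  x = 13: RHS = 16, y in [4, 15]  -> 2 point(s)
  x = 17: RHS = 0, y in [0]  -> 1 point(s)
Affine points: 13. Add the point at infinity: total = 14.

#E(F_19) = 14


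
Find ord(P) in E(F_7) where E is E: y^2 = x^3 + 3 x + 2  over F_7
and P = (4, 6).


Compute successive multiples of P until we hit O:
  1P = (4, 6)
  2P = (0, 4)
  3P = (5, 4)
  4P = (2, 4)
  5P = (2, 3)
  6P = (5, 3)
  7P = (0, 3)
  8P = (4, 1)
  ... (continuing to 9P)
  9P = O

ord(P) = 9


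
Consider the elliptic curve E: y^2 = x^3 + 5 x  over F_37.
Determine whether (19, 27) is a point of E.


Check whether y^2 = x^3 + 5 x + 0 (mod 37) for (x, y) = (19, 27).
LHS: y^2 = 27^2 mod 37 = 26
RHS: x^3 + 5 x + 0 = 19^3 + 5*19 + 0 mod 37 = 35
LHS != RHS

No, not on the curve


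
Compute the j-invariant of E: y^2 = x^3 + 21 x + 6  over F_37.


Delta = -16(4 a^3 + 27 b^2) mod 37 = 24
-1728 * (4 a)^3 = -1728 * (4*21)^3 mod 37 = 11
j = 11 * 24^(-1) mod 37 = 2

j = 2 (mod 37)


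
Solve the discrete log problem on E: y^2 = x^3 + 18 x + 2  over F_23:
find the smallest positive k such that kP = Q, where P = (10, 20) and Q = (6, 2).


Enumerate multiples of P until we hit Q = (6, 2):
  1P = (10, 20)
  2P = (6, 21)
  3P = (20, 17)
  4P = (20, 6)
  5P = (6, 2)
Match found at i = 5.

k = 5


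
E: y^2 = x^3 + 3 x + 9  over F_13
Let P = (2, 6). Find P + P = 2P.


Doubling: s = (3 x1^2 + a) / (2 y1)
s = (3*2^2 + 3) / (2*6) mod 13 = 11
x3 = s^2 - 2 x1 mod 13 = 11^2 - 2*2 = 0
y3 = s (x1 - x3) - y1 mod 13 = 11 * (2 - 0) - 6 = 3

2P = (0, 3)


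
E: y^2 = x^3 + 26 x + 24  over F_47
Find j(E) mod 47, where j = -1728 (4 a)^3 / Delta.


Delta = -16(4 a^3 + 27 b^2) mod 47 = 20
-1728 * (4 a)^3 = -1728 * (4*26)^3 mod 47 = 2
j = 2 * 20^(-1) mod 47 = 33

j = 33 (mod 47)


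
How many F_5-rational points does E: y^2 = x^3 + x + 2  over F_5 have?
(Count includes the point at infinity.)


For each x in F_5, count y with y^2 = x^3 + 1 x + 2 mod 5:
  x = 1: RHS = 4, y in [2, 3]  -> 2 point(s)
  x = 4: RHS = 0, y in [0]  -> 1 point(s)
Affine points: 3. Add the point at infinity: total = 4.

#E(F_5) = 4


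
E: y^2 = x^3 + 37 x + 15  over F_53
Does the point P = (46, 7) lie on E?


Check whether y^2 = x^3 + 37 x + 15 (mod 53) for (x, y) = (46, 7).
LHS: y^2 = 7^2 mod 53 = 49
RHS: x^3 + 37 x + 15 = 46^3 + 37*46 + 15 mod 53 = 49
LHS = RHS

Yes, on the curve


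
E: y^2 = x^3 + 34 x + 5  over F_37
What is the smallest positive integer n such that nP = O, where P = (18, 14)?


Compute successive multiples of P until we hit O:
  1P = (18, 14)
  2P = (8, 7)
  3P = (20, 29)
  4P = (9, 35)
  5P = (36, 28)
  6P = (27, 16)
  7P = (19, 31)
  8P = (30, 4)
  ... (continuing to 33P)
  33P = O

ord(P) = 33


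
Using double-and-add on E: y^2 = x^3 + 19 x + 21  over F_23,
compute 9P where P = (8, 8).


k = 9 = 1001_2 (binary, LSB first: 1001)
Double-and-add from P = (8, 8):
  bit 0 = 1: acc = O + (8, 8) = (8, 8)
  bit 1 = 0: acc unchanged = (8, 8)
  bit 2 = 0: acc unchanged = (8, 8)
  bit 3 = 1: acc = (8, 8) + (17, 6) = (6, 12)

9P = (6, 12)


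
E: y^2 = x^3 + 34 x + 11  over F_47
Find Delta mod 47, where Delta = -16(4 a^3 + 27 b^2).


4 a^3 + 27 b^2 = 4*34^3 + 27*11^2 = 157216 + 3267 = 160483
Delta = -16 * (160483) = -2567728
Delta mod 47 = 23

Delta = 23 (mod 47)


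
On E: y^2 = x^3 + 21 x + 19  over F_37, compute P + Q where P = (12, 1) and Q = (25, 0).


P != Q, so use the chord formula.
s = (y2 - y1) / (x2 - x1) = (36) / (13) mod 37 = 17
x3 = s^2 - x1 - x2 mod 37 = 17^2 - 12 - 25 = 30
y3 = s (x1 - x3) - y1 mod 37 = 17 * (12 - 30) - 1 = 26

P + Q = (30, 26)


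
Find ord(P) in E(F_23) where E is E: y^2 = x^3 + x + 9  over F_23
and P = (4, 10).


Compute successive multiples of P until we hit O:
  1P = (4, 10)
  2P = (16, 2)
  3P = (6, 22)
  4P = (3, 19)
  5P = (5, 22)
  6P = (20, 5)
  7P = (15, 15)
  8P = (12, 1)
  ... (continuing to 20P)
  20P = O

ord(P) = 20


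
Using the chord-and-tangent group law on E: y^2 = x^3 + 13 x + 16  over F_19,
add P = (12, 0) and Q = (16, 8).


P != Q, so use the chord formula.
s = (y2 - y1) / (x2 - x1) = (8) / (4) mod 19 = 2
x3 = s^2 - x1 - x2 mod 19 = 2^2 - 12 - 16 = 14
y3 = s (x1 - x3) - y1 mod 19 = 2 * (12 - 14) - 0 = 15

P + Q = (14, 15)


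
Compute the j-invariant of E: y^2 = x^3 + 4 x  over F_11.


Delta = -16(4 a^3 + 27 b^2) mod 11 = 7
-1728 * (4 a)^3 = -1728 * (4*4)^3 mod 11 = 7
j = 7 * 7^(-1) mod 11 = 1

j = 1 (mod 11)


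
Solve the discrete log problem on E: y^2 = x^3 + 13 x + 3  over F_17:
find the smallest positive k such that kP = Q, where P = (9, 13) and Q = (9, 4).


Enumerate multiples of P until we hit Q = (9, 4):
  1P = (9, 13)
  2P = (3, 16)
  3P = (1, 0)
  4P = (3, 1)
  5P = (9, 4)
Match found at i = 5.

k = 5


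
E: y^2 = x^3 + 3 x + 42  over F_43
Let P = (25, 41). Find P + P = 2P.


Doubling: s = (3 x1^2 + a) / (2 y1)
s = (3*25^2 + 3) / (2*41) mod 43 = 25
x3 = s^2 - 2 x1 mod 43 = 25^2 - 2*25 = 16
y3 = s (x1 - x3) - y1 mod 43 = 25 * (25 - 16) - 41 = 12

2P = (16, 12)


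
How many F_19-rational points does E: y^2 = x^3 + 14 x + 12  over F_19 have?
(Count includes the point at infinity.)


For each x in F_19, count y with y^2 = x^3 + 14 x + 12 mod 19:
  x = 3: RHS = 5, y in [9, 10]  -> 2 point(s)
  x = 5: RHS = 17, y in [6, 13]  -> 2 point(s)
  x = 7: RHS = 16, y in [4, 15]  -> 2 point(s)
  x = 8: RHS = 9, y in [3, 16]  -> 2 point(s)
  x = 13: RHS = 16, y in [4, 15]  -> 2 point(s)
  x = 14: RHS = 7, y in [8, 11]  -> 2 point(s)
  x = 15: RHS = 6, y in [5, 14]  -> 2 point(s)
  x = 16: RHS = 0, y in [0]  -> 1 point(s)
  x = 18: RHS = 16, y in [4, 15]  -> 2 point(s)
Affine points: 17. Add the point at infinity: total = 18.

#E(F_19) = 18


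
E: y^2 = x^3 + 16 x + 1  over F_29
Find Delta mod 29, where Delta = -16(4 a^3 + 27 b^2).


4 a^3 + 27 b^2 = 4*16^3 + 27*1^2 = 16384 + 27 = 16411
Delta = -16 * (16411) = -262576
Delta mod 29 = 19

Delta = 19 (mod 29)


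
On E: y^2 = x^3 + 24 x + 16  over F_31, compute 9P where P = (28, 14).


k = 9 = 1001_2 (binary, LSB first: 1001)
Double-and-add from P = (28, 14):
  bit 0 = 1: acc = O + (28, 14) = (28, 14)
  bit 1 = 0: acc unchanged = (28, 14)
  bit 2 = 0: acc unchanged = (28, 14)
  bit 3 = 1: acc = (28, 14) + (25, 11) = (10, 4)

9P = (10, 4)


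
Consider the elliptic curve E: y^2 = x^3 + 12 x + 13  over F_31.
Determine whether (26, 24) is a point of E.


Check whether y^2 = x^3 + 12 x + 13 (mod 31) for (x, y) = (26, 24).
LHS: y^2 = 24^2 mod 31 = 18
RHS: x^3 + 12 x + 13 = 26^3 + 12*26 + 13 mod 31 = 14
LHS != RHS

No, not on the curve


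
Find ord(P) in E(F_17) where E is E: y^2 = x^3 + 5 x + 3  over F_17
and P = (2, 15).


Compute successive multiples of P until we hit O:
  1P = (2, 15)
  2P = (13, 2)
  3P = (10, 13)
  4P = (4, 11)
  5P = (15, 11)
  6P = (1, 3)
  7P = (5, 0)
  8P = (1, 14)
  ... (continuing to 14P)
  14P = O

ord(P) = 14


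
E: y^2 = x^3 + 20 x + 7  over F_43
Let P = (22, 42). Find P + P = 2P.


Doubling: s = (3 x1^2 + a) / (2 y1)
s = (3*22^2 + 20) / (2*42) mod 43 = 38
x3 = s^2 - 2 x1 mod 43 = 38^2 - 2*22 = 24
y3 = s (x1 - x3) - y1 mod 43 = 38 * (22 - 24) - 42 = 11

2P = (24, 11)


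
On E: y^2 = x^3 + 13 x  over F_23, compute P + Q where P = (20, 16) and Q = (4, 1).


P != Q, so use the chord formula.
s = (y2 - y1) / (x2 - x1) = (8) / (7) mod 23 = 11
x3 = s^2 - x1 - x2 mod 23 = 11^2 - 20 - 4 = 5
y3 = s (x1 - x3) - y1 mod 23 = 11 * (20 - 5) - 16 = 11

P + Q = (5, 11)


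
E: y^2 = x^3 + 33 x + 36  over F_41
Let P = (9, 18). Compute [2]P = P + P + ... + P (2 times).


k = 2 = 10_2 (binary, LSB first: 01)
Double-and-add from P = (9, 18):
  bit 0 = 0: acc unchanged = O
  bit 1 = 1: acc = O + (18, 36) = (18, 36)

2P = (18, 36)


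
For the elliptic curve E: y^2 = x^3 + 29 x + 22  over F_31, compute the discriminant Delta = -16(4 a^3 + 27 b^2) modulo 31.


4 a^3 + 27 b^2 = 4*29^3 + 27*22^2 = 97556 + 13068 = 110624
Delta = -16 * (110624) = -1769984
Delta mod 31 = 23

Delta = 23 (mod 31)


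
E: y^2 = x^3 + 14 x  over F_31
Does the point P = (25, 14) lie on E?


Check whether y^2 = x^3 + 14 x + 0 (mod 31) for (x, y) = (25, 14).
LHS: y^2 = 14^2 mod 31 = 10
RHS: x^3 + 14 x + 0 = 25^3 + 14*25 + 0 mod 31 = 10
LHS = RHS

Yes, on the curve


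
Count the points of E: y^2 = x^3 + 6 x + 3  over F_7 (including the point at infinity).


For each x in F_7, count y with y^2 = x^3 + 6 x + 3 mod 7:
  x = 2: RHS = 2, y in [3, 4]  -> 2 point(s)
  x = 4: RHS = 0, y in [0]  -> 1 point(s)
  x = 5: RHS = 4, y in [2, 5]  -> 2 point(s)
Affine points: 5. Add the point at infinity: total = 6.

#E(F_7) = 6


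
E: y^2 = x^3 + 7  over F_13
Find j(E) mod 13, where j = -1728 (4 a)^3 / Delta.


Delta = -16(4 a^3 + 27 b^2) mod 13 = 9
-1728 * (4 a)^3 = -1728 * (4*0)^3 mod 13 = 0
j = 0 * 9^(-1) mod 13 = 0

j = 0 (mod 13)


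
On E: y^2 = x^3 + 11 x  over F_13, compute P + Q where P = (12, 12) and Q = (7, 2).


P != Q, so use the chord formula.
s = (y2 - y1) / (x2 - x1) = (3) / (8) mod 13 = 2
x3 = s^2 - x1 - x2 mod 13 = 2^2 - 12 - 7 = 11
y3 = s (x1 - x3) - y1 mod 13 = 2 * (12 - 11) - 12 = 3

P + Q = (11, 3)


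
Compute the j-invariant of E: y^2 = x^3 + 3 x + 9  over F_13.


Delta = -16(4 a^3 + 27 b^2) mod 13 = 5
-1728 * (4 a)^3 = -1728 * (4*3)^3 mod 13 = 12
j = 12 * 5^(-1) mod 13 = 5

j = 5 (mod 13)


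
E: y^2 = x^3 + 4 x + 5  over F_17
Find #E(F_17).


For each x in F_17, count y with y^2 = x^3 + 4 x + 5 mod 17:
  x = 2: RHS = 4, y in [2, 15]  -> 2 point(s)
  x = 4: RHS = 0, y in [0]  -> 1 point(s)
  x = 7: RHS = 2, y in [6, 11]  -> 2 point(s)
  x = 10: RHS = 8, y in [5, 12]  -> 2 point(s)
  x = 12: RHS = 13, y in [8, 9]  -> 2 point(s)
  x = 14: RHS = 0, y in [0]  -> 1 point(s)
  x = 16: RHS = 0, y in [0]  -> 1 point(s)
Affine points: 11. Add the point at infinity: total = 12.

#E(F_17) = 12


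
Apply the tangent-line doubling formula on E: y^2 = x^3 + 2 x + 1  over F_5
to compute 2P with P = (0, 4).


Doubling: s = (3 x1^2 + a) / (2 y1)
s = (3*0^2 + 2) / (2*4) mod 5 = 4
x3 = s^2 - 2 x1 mod 5 = 4^2 - 2*0 = 1
y3 = s (x1 - x3) - y1 mod 5 = 4 * (0 - 1) - 4 = 2

2P = (1, 2)


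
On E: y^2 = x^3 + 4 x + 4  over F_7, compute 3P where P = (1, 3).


k = 3 = 11_2 (binary, LSB first: 11)
Double-and-add from P = (1, 3):
  bit 0 = 1: acc = O + (1, 3) = (1, 3)
  bit 1 = 1: acc = (1, 3) + (5, 4) = (5, 3)

3P = (5, 3)


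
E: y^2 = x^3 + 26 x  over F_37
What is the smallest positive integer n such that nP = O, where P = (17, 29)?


Compute successive multiples of P until we hit O:
  1P = (17, 29)
  2P = (7, 28)
  3P = (23, 0)
  4P = (7, 9)
  5P = (17, 8)
  6P = O

ord(P) = 6


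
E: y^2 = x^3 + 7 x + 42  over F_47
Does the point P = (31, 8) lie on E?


Check whether y^2 = x^3 + 7 x + 42 (mod 47) for (x, y) = (31, 8).
LHS: y^2 = 8^2 mod 47 = 17
RHS: x^3 + 7 x + 42 = 31^3 + 7*31 + 42 mod 47 = 17
LHS = RHS

Yes, on the curve


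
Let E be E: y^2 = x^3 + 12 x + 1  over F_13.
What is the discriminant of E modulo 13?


4 a^3 + 27 b^2 = 4*12^3 + 27*1^2 = 6912 + 27 = 6939
Delta = -16 * (6939) = -111024
Delta mod 13 = 9

Delta = 9 (mod 13)


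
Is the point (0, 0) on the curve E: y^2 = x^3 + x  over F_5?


Check whether y^2 = x^3 + 1 x + 0 (mod 5) for (x, y) = (0, 0).
LHS: y^2 = 0^2 mod 5 = 0
RHS: x^3 + 1 x + 0 = 0^3 + 1*0 + 0 mod 5 = 0
LHS = RHS

Yes, on the curve


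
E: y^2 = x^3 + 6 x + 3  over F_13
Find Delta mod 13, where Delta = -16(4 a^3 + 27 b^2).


4 a^3 + 27 b^2 = 4*6^3 + 27*3^2 = 864 + 243 = 1107
Delta = -16 * (1107) = -17712
Delta mod 13 = 7

Delta = 7 (mod 13)


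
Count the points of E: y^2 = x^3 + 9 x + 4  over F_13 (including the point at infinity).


For each x in F_13, count y with y^2 = x^3 + 9 x + 4 mod 13:
  x = 0: RHS = 4, y in [2, 11]  -> 2 point(s)
  x = 1: RHS = 1, y in [1, 12]  -> 2 point(s)
  x = 2: RHS = 4, y in [2, 11]  -> 2 point(s)
  x = 4: RHS = 0, y in [0]  -> 1 point(s)
  x = 6: RHS = 1, y in [1, 12]  -> 2 point(s)
  x = 8: RHS = 3, y in [4, 9]  -> 2 point(s)
  x = 11: RHS = 4, y in [2, 11]  -> 2 point(s)
Affine points: 13. Add the point at infinity: total = 14.

#E(F_13) = 14


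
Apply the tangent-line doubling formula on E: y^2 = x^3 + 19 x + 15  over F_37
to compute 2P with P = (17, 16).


Doubling: s = (3 x1^2 + a) / (2 y1)
s = (3*17^2 + 19) / (2*16) mod 37 = 30
x3 = s^2 - 2 x1 mod 37 = 30^2 - 2*17 = 15
y3 = s (x1 - x3) - y1 mod 37 = 30 * (17 - 15) - 16 = 7

2P = (15, 7)


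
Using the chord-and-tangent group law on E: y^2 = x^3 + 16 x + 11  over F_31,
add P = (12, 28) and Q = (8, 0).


P != Q, so use the chord formula.
s = (y2 - y1) / (x2 - x1) = (3) / (27) mod 31 = 7
x3 = s^2 - x1 - x2 mod 31 = 7^2 - 12 - 8 = 29
y3 = s (x1 - x3) - y1 mod 31 = 7 * (12 - 29) - 28 = 8

P + Q = (29, 8)


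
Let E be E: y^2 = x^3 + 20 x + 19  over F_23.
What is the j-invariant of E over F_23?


Delta = -16(4 a^3 + 27 b^2) mod 23 = 14
-1728 * (4 a)^3 = -1728 * (4*20)^3 mod 23 = 9
j = 9 * 14^(-1) mod 23 = 22

j = 22 (mod 23)


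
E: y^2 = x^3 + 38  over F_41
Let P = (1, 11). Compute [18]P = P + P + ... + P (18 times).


k = 18 = 10010_2 (binary, LSB first: 01001)
Double-and-add from P = (1, 11):
  bit 0 = 0: acc unchanged = O
  bit 1 = 1: acc = O + (2, 28) = (2, 28)
  bit 2 = 0: acc unchanged = (2, 28)
  bit 3 = 0: acc unchanged = (2, 28)
  bit 4 = 1: acc = (2, 28) + (25, 1) = (6, 7)

18P = (6, 7)


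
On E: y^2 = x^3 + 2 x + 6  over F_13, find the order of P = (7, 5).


Compute successive multiples of P until we hit O:
  1P = (7, 5)
  2P = (3, 0)
  3P = (7, 8)
  4P = O

ord(P) = 4


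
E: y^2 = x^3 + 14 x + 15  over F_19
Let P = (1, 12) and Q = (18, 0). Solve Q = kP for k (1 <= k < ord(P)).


Enumerate multiples of P until we hit Q = (18, 0):
  1P = (1, 12)
  2P = (5, 1)
  3P = (17, 13)
  4P = (18, 0)
Match found at i = 4.

k = 4


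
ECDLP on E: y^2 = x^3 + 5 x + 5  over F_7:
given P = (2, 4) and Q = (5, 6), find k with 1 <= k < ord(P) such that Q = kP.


Enumerate multiples of P until we hit Q = (5, 6):
  1P = (2, 4)
  2P = (5, 1)
  3P = (1, 2)
  4P = (1, 5)
  5P = (5, 6)
Match found at i = 5.

k = 5


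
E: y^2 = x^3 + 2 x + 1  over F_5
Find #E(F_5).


For each x in F_5, count y with y^2 = x^3 + 2 x + 1 mod 5:
  x = 0: RHS = 1, y in [1, 4]  -> 2 point(s)
  x = 1: RHS = 4, y in [2, 3]  -> 2 point(s)
  x = 3: RHS = 4, y in [2, 3]  -> 2 point(s)
Affine points: 6. Add the point at infinity: total = 7.

#E(F_5) = 7


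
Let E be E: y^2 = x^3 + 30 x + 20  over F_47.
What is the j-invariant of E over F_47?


Delta = -16(4 a^3 + 27 b^2) mod 47 = 21
-1728 * (4 a)^3 = -1728 * (4*30)^3 mod 47 = 25
j = 25 * 21^(-1) mod 47 = 37

j = 37 (mod 47)


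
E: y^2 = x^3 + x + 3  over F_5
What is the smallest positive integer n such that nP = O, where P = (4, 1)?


Compute successive multiples of P until we hit O:
  1P = (4, 1)
  2P = (1, 0)
  3P = (4, 4)
  4P = O

ord(P) = 4


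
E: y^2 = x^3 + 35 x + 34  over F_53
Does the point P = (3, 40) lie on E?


Check whether y^2 = x^3 + 35 x + 34 (mod 53) for (x, y) = (3, 40).
LHS: y^2 = 40^2 mod 53 = 10
RHS: x^3 + 35 x + 34 = 3^3 + 35*3 + 34 mod 53 = 7
LHS != RHS

No, not on the curve


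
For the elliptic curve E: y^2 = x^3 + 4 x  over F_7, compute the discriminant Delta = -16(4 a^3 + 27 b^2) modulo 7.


4 a^3 + 27 b^2 = 4*4^3 + 27*0^2 = 256 + 0 = 256
Delta = -16 * (256) = -4096
Delta mod 7 = 6

Delta = 6 (mod 7)


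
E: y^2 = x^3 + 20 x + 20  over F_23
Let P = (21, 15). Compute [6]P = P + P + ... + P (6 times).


k = 6 = 110_2 (binary, LSB first: 011)
Double-and-add from P = (21, 15):
  bit 0 = 0: acc unchanged = O
  bit 1 = 1: acc = O + (8, 5) = (8, 5)
  bit 2 = 1: acc = (8, 5) + (13, 4) = (14, 10)

6P = (14, 10)


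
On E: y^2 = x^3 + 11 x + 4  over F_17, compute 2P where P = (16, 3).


Doubling: s = (3 x1^2 + a) / (2 y1)
s = (3*16^2 + 11) / (2*3) mod 17 = 8
x3 = s^2 - 2 x1 mod 17 = 8^2 - 2*16 = 15
y3 = s (x1 - x3) - y1 mod 17 = 8 * (16 - 15) - 3 = 5

2P = (15, 5)


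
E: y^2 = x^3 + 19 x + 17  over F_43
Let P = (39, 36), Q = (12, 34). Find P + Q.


P != Q, so use the chord formula.
s = (y2 - y1) / (x2 - x1) = (41) / (16) mod 43 = 16
x3 = s^2 - x1 - x2 mod 43 = 16^2 - 39 - 12 = 33
y3 = s (x1 - x3) - y1 mod 43 = 16 * (39 - 33) - 36 = 17

P + Q = (33, 17)


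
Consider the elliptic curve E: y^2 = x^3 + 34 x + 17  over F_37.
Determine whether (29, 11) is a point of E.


Check whether y^2 = x^3 + 34 x + 17 (mod 37) for (x, y) = (29, 11).
LHS: y^2 = 11^2 mod 37 = 10
RHS: x^3 + 34 x + 17 = 29^3 + 34*29 + 17 mod 37 = 10
LHS = RHS

Yes, on the curve


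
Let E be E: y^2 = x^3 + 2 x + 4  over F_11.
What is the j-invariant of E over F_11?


Delta = -16(4 a^3 + 27 b^2) mod 11 = 1
-1728 * (4 a)^3 = -1728 * (4*2)^3 mod 11 = 5
j = 5 * 1^(-1) mod 11 = 5

j = 5 (mod 11)


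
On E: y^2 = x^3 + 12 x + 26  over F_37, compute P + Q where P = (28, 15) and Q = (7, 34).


P != Q, so use the chord formula.
s = (y2 - y1) / (x2 - x1) = (19) / (16) mod 37 = 22
x3 = s^2 - x1 - x2 mod 37 = 22^2 - 28 - 7 = 5
y3 = s (x1 - x3) - y1 mod 37 = 22 * (28 - 5) - 15 = 10

P + Q = (5, 10)


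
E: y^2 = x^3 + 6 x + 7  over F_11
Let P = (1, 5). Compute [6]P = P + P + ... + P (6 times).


k = 6 = 110_2 (binary, LSB first: 011)
Double-and-add from P = (1, 5):
  bit 0 = 0: acc unchanged = O
  bit 1 = 1: acc = O + (2, 4) = (2, 4)
  bit 2 = 1: acc = (2, 4) + (10, 0) = (2, 7)

6P = (2, 7)


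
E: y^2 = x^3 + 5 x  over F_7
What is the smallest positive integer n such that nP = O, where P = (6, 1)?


Compute successive multiples of P until we hit O:
  1P = (6, 1)
  2P = (4, 0)
  3P = (6, 6)
  4P = O

ord(P) = 4


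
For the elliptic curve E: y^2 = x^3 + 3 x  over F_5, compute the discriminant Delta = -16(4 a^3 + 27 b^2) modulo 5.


4 a^3 + 27 b^2 = 4*3^3 + 27*0^2 = 108 + 0 = 108
Delta = -16 * (108) = -1728
Delta mod 5 = 2

Delta = 2 (mod 5)


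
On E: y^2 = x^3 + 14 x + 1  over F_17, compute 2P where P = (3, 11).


Doubling: s = (3 x1^2 + a) / (2 y1)
s = (3*3^2 + 14) / (2*11) mod 17 = 15
x3 = s^2 - 2 x1 mod 17 = 15^2 - 2*3 = 15
y3 = s (x1 - x3) - y1 mod 17 = 15 * (3 - 15) - 11 = 13

2P = (15, 13)


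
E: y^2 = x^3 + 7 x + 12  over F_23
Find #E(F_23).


For each x in F_23, count y with y^2 = x^3 + 7 x + 12 mod 23:
  x = 0: RHS = 12, y in [9, 14]  -> 2 point(s)
  x = 4: RHS = 12, y in [9, 14]  -> 2 point(s)
  x = 7: RHS = 13, y in [6, 17]  -> 2 point(s)
  x = 10: RHS = 1, y in [1, 22]  -> 2 point(s)
  x = 13: RHS = 0, y in [0]  -> 1 point(s)
  x = 14: RHS = 2, y in [5, 18]  -> 2 point(s)
  x = 18: RHS = 13, y in [6, 17]  -> 2 point(s)
  x = 19: RHS = 12, y in [9, 14]  -> 2 point(s)
  x = 21: RHS = 13, y in [6, 17]  -> 2 point(s)
  x = 22: RHS = 4, y in [2, 21]  -> 2 point(s)
Affine points: 19. Add the point at infinity: total = 20.

#E(F_23) = 20


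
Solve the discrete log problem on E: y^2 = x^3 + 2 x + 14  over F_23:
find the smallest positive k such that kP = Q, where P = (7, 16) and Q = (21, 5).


Enumerate multiples of P until we hit Q = (21, 5):
  1P = (7, 16)
  2P = (21, 18)
  3P = (3, 1)
  4P = (17, 4)
  5P = (17, 19)
  6P = (3, 22)
  7P = (21, 5)
Match found at i = 7.

k = 7


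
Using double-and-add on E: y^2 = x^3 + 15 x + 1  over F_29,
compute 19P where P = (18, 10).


k = 19 = 10011_2 (binary, LSB first: 11001)
Double-and-add from P = (18, 10):
  bit 0 = 1: acc = O + (18, 10) = (18, 10)
  bit 1 = 1: acc = (18, 10) + (17, 6) = (10, 22)
  bit 2 = 0: acc unchanged = (10, 22)
  bit 3 = 0: acc unchanged = (10, 22)
  bit 4 = 1: acc = (10, 22) + (8, 13) = (24, 2)

19P = (24, 2)


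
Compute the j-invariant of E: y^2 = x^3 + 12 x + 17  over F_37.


Delta = -16(4 a^3 + 27 b^2) mod 37 = 28
-1728 * (4 a)^3 = -1728 * (4*12)^3 mod 37 = 26
j = 26 * 28^(-1) mod 37 = 30

j = 30 (mod 37)


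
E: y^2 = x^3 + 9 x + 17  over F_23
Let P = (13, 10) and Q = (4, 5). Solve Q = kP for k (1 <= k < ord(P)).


Enumerate multiples of P until we hit Q = (4, 5):
  1P = (13, 10)
  2P = (3, 18)
  3P = (15, 10)
  4P = (18, 13)
  5P = (8, 16)
  6P = (20, 3)
  7P = (14, 14)
  8P = (12, 17)
  9P = (1, 21)
  10P = (10, 16)
  11P = (4, 18)
  12P = (19, 3)
  13P = (16, 5)
  14P = (7, 3)
  15P = (5, 7)
  16P = (17, 0)
  17P = (5, 16)
  18P = (7, 20)
  19P = (16, 18)
  20P = (19, 20)
  21P = (4, 5)
Match found at i = 21.

k = 21


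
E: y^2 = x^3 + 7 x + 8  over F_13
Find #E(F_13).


For each x in F_13, count y with y^2 = x^3 + 7 x + 8 mod 13:
  x = 1: RHS = 3, y in [4, 9]  -> 2 point(s)
  x = 2: RHS = 4, y in [2, 11]  -> 2 point(s)
  x = 3: RHS = 4, y in [2, 11]  -> 2 point(s)
  x = 4: RHS = 9, y in [3, 10]  -> 2 point(s)
  x = 5: RHS = 12, y in [5, 8]  -> 2 point(s)
  x = 7: RHS = 10, y in [6, 7]  -> 2 point(s)
  x = 8: RHS = 4, y in [2, 11]  -> 2 point(s)
  x = 10: RHS = 12, y in [5, 8]  -> 2 point(s)
  x = 11: RHS = 12, y in [5, 8]  -> 2 point(s)
  x = 12: RHS = 0, y in [0]  -> 1 point(s)
Affine points: 19. Add the point at infinity: total = 20.

#E(F_13) = 20
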